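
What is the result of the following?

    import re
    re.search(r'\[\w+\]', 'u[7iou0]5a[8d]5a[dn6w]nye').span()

`search` walks the string left to right and returns the first match it finds.
The match spans [1:8] → '[7iou0]'.

(1, 8)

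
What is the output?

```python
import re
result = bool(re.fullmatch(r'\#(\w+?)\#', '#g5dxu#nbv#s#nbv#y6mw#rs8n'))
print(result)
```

For `fullmatch`, every character of the input must be accounted for by the pattern.
Here the pattern can't cover the whole string, so the call returns None, and `bool(None)` is False.

False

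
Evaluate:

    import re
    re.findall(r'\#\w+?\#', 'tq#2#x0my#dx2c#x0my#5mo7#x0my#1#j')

['#2#', '#dx2c#', '#5mo7#', '#1#']

Scanning left to right: at [2:5] → '#2#'; at [9:15] → '#dx2c#'; at [19:25] → '#5mo7#'; at [29:32] → '#1#'.
With no groups in the pattern, `findall` gives back each whole match — 4 here.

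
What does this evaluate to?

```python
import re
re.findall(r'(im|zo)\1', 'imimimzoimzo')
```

['im']

A backreference is literal: `\1` must see the identical characters the first group matched.
Walking the string: at [0:4] match 'imim', group 1 = 'im'.
One capturing group, so `findall` returns just the captured substring from the one match — 1 in all.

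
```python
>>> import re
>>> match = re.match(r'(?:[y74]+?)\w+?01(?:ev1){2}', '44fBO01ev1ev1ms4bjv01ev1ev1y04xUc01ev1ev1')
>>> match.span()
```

This matches one or more of one of [y74] (lazy) (non-capturing group); then one or more of a word character (lazy); then the literal '01', then the literal 'ev1' repeated 2 times.
Because the quantifier is non-greedy, it stops expanding at the earliest point where the rest of the pattern can succeed.
With `match`, the pattern is implicitly anchored at the beginning.
The match spans [0:13] → '44fBO01ev1ev1'.

(0, 13)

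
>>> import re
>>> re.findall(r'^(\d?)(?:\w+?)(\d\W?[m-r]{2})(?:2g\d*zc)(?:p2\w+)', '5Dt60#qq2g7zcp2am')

The pattern matches anchored at the start of the string; then optionally a digit (captured); then one or more of a word character (lazy) (non-capturing group); then a digit, then optionally a non-word character, then exactly 2 of a character in [m-r] (captured); then the literal '2g', then zero or more of a digit, then the literal 'zc' (non-capturing group); then the literal 'p2', then one or more of a word character (non-capturing group).
Matches: at [0:17] match '5Dt60#qq2g7zcp2am', groups = ('5', '0#qq').
Multiple groups make `findall` return tuples — one 2-tuple for the one match.

[('5', '0#qq')]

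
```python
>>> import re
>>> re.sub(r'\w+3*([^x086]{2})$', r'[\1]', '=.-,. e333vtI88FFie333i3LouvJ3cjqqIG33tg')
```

'=.-,. [tg]'

This matches one or more of a word character, then zero or more of the literal '3'; then exactly 2 of any character except [x086] (captured); then anchored at the end.
Matches: at [6:40] → 'e333vtI88FFie333i3LouvJ3cjqqIG33tg'.
The replacement refers to a captured group, so each match is rewritten using its own captured text.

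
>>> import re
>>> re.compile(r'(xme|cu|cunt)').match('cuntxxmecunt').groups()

('cu',)

Branches in `(...|...)` are attempted left-to-right; the first branch that allows the whole pattern to succeed is taken.
`match` is anchored at position 0; if the pattern doesn't fit there, it returns None.
The match spans [0:2] → 'cu'.
Captured: group 1 = 'cu'.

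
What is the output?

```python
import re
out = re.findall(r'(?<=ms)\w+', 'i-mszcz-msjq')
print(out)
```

['zcz', 'jq']

Because the assertion is zero-width, the text it checks is not consumed and won't appear in the result.
Scanning left to right: at [4:7] → 'zcz'; at [10:12] → 'jq'.
No capturing groups, so `findall` returns the 2 full match strings.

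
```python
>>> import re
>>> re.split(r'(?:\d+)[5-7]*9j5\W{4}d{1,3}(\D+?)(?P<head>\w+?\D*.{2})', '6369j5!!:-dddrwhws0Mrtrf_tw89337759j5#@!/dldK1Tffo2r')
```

Pattern: one or more of a digit (non-capturing group); then zero or more of a character in [5-7], then the literal '9j5'; then exactly 4 of a non-word character, then 1 to 3 of the literal 'd'; then one or more of a non-digit (lazy) (captured); then one or more of a word character (lazy), then zero or more of a non-digit, then exactly 2 of any character (captured as 'head').
With the lazy modifier that quantifier settles for the fewest repetitions that let the rest of the pattern succeed (the atoms after it are unaffected and can still be greedy).
Matches to split on: at [0:20] → '6369j5!!:-dddrwhws0M'; at [27:47] → '89337759j5#@!/dldK1T'.
Because the pattern has a capturing group, `split` also inserts each captured text between the pieces.

['', 'r', 'whws0M', 'rtrf_tw', 'l', 'dK1T', 'ffo2r']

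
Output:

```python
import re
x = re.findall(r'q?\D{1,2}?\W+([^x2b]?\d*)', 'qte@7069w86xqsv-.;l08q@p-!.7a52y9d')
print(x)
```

Pattern: optionally the literal 'q', then 1 to 2 of a non-digit (lazy); then one or more of a non-word character; then optionally any character except [x2b], then zero or more of a digit (captured).
Walking the string: at [0:8] match 'qte@7069', group 1 = '7069'; at [12:21] match 'qsv-.;l08', group 1 = 'l08'; at [21:28] match 'q@p-!.7', group 1 = '7'.
One capturing group, so `findall` returns just the captured substring from each match — 3 in all.

['7069', 'l08', '7']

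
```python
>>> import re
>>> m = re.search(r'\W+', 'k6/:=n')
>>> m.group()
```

'/:='

Pattern: one or more of a non-word character.
`search` walks the string left to right and returns the first match it finds.
The match spans [2:5] → '/:='.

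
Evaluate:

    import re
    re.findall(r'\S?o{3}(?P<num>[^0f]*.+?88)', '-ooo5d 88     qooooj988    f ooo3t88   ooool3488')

['5d 88     qooooj988    f ooo3t88', 'l3488']

One capturing group, so `findall` returns just the captured substring from each match — 2 in all.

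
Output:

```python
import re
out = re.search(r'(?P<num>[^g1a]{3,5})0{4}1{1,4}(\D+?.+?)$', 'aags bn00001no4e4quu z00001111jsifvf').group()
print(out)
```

s bn00001no4e4quu z00001111jsifvf

This matches 3 to 5 of any character except [g1a] (captured as 'num'); then exactly 4 of the literal '0', then 1 to 4 of a literal '1'; then one or more of a non-digit (lazy), then one or more of any character (lazy) (captured); then anchored at the end.
`re.search` scans for the first position where the pattern succeeds.
The match spans [3:36] → 's bn00001no4e4quu z00001111jsifvf'.
Captured: group 1 = 's bn', group 2 = 'no4e4quu z00001111jsifvf'.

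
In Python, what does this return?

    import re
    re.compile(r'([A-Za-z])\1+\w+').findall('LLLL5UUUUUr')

['L']

`\1` is not a pattern — it's the concrete string captured by group 1, re-applied verbatim.
One capturing group, so `findall` returns just the captured substring from the one match — 1 in all.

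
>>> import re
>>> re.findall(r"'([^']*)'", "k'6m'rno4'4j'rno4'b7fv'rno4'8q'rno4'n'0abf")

Scanning left to right: at [1:5] match "'6m'", group 1 = '6m'; at [9:13] match "'4j'", group 1 = '4j'; at [17:23] match "'b7fv'", group 1 = 'b7fv'; at [27:31] match "'8q'", group 1 = '8q'; at [35:38] match "'n'", group 1 = 'n'.
`findall` collects group 1 from each match (5 total).

['6m', '4j', 'b7fv', '8q', 'n']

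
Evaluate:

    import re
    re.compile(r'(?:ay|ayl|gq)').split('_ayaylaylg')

['_', '', 'l', 'lg']

Branches in `(...|...)` are attempted left-to-right; the first branch that allows the whole pattern to succeed is taken.
Matches to split on: at [1:3] → 'ay'; at [3:5] → 'ay'; at [6:8] → 'ay'.
Each match becomes a cut point; 4 segments remain.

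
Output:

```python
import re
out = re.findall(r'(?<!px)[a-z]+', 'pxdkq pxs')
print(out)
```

['pxdkq', 'pxs']

The negative lookaround is zero-width — it rules out positions where the adjacent text would match, without consuming anything.
Walking the string: at [0:5] → 'pxdkq'; at [6:9] → 'pxs'.
With no groups in the pattern, `findall` gives back each whole match — 2 here.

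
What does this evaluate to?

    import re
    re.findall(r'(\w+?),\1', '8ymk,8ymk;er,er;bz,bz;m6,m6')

`\1` is not a pattern — it's the concrete string captured by group 1, re-applied verbatim.
Scanning left to right: at [0:9] match '8ymk,8ymk', group 1 = '8ymk'; at [10:15] match 'er,er', group 1 = 'er'; at [16:21] match 'bz,bz', group 1 = 'bz'; at [22:27] match 'm6,m6', group 1 = 'm6'.
With a single group, `findall` returns only what that group captured — 4 items.

['8ymk', 'er', 'bz', 'm6']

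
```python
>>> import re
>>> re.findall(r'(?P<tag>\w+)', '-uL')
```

With a single group, `findall` returns only what that group captured — 1 item.

['uL']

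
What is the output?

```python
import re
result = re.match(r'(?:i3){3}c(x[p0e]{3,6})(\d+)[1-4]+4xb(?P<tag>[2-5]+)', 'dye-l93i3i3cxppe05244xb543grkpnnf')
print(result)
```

The pattern matches the literal 'i3' repeated 3 times, then a literal 'c'; then a literal 'x', then 3 to 6 of one of [p0e] (captured); then one or more of a digit (captured); then one or more of a character in [1-4], then the literal '4xb'; then one or more of a character in [2-5] (captured as 'tag').
`re.match` only tries the pattern at the start of the string.
Here the pattern fails at index 0, so the call returns None.

None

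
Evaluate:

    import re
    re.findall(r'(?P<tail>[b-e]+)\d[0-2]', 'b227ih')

['b']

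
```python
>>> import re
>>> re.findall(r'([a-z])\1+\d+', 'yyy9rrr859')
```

The backreference `\1` re-matches whatever the first group consumed, character for character.
Matches: at [0:4] match 'yyy9', group 1 = 'y'; at [4:10] match 'rrr859', group 1 = 'r'.
Because there's exactly one group, `findall` drops the full match and keeps group 1 from each hit.

['y', 'r']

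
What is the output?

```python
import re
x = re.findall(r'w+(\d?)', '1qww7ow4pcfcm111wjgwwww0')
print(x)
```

Pattern: one or more of a literal 'w'; then optionally a digit (captured).
Matches: at [2:5] match 'ww7', group 1 = '7'; at [6:8] match 'w4', group 1 = '4'; at [16:17] match 'w', group 1 = ''; at [19:24] match 'wwww0', group 1 = '0'.
With a single group, `findall` returns only what that group captured — 4 items.

['7', '4', '', '0']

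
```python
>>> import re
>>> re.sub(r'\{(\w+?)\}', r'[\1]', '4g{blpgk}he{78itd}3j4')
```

'4g[blpgk]he[78itd]3j4'

Each match is replaced using the text its own group 1 captured.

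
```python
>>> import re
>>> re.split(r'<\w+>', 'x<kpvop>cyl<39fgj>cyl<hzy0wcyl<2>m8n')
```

['x', 'cyl', 'cyl<hzy0wcyl', 'm8n']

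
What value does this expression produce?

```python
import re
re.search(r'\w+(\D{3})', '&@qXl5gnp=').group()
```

'qXl5gnp='

The match spans [2:10] → 'qXl5gnp='.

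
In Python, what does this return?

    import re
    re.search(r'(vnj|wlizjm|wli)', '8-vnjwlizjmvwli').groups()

('vnj',)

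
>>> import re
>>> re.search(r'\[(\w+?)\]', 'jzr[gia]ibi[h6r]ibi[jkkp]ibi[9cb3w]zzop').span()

The match spans [3:8] → '[gia]'.

(3, 8)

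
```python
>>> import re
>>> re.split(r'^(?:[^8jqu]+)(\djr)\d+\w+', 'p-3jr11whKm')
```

['', '3jr', '']

`re.split` interleaves the captured-group text with the surrounding fragments.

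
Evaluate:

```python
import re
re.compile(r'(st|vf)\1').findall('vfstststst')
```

['st', 'st']

A backreference is literal: `\1` must see the identical characters the first group matched.
Matches: at [2:6] match 'stst', group 1 = 'st'; at [6:10] match 'stst', group 1 = 'st'.
One capturing group, so `findall` returns just the captured substring from each match — 2 in all.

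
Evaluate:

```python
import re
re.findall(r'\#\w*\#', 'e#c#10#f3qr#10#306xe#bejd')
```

Matches: at [1:4] → '#c#'; at [6:12] → '#f3qr#'; at [14:21] → '#306xe#'.
`findall` yields the raw match text (3 of them) because the pattern has no groups.

['#c#', '#f3qr#', '#306xe#']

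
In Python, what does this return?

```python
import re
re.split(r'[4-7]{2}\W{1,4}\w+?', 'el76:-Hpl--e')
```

['el', 'pl--e']

The pattern matches exactly 2 of a character in [4-7], then 1 to 4 of a non-word character; then one or more of a word character (lazy).
Matches to split on: at [2:7] → '76:-H'.
Splitting on the pattern gives 2 pieces.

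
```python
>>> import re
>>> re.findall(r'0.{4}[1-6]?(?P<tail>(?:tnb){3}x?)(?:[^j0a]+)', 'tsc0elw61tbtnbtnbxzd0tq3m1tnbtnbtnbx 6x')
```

The pattern matches a literal '0', then exactly 4 of any character, then optionally a character in [1-6]; then the literal 'tnb' repeated 3 times, then optionally a literal 'x' (captured as 'tail'); then one or more of any character except [j0a] (non-capturing group).
With a single group, `findall` returns only what that group captured — 1 item.

['tnbtnbtnbx']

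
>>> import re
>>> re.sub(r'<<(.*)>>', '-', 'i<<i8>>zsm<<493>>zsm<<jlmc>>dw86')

'i-dw86'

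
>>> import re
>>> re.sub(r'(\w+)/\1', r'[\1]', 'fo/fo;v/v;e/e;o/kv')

A backreference is literal: `\1` must see the identical characters the first group matched.
Matches: at [0:5] → 'fo/fo'; at [6:9] → 'v/v'; at [10:13] → 'e/e'.
Each match is replaced using the text its own group 1 captured.

'[fo];[v];[e];o/kv'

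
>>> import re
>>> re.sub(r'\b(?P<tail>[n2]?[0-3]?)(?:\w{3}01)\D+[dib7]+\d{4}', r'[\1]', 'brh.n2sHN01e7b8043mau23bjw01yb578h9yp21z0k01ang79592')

'brh.[n2]mau23bjw01yb578h9yp21z0k01ang79592'

The replacement refers to a captured group, so each match is rewritten using its own captured text.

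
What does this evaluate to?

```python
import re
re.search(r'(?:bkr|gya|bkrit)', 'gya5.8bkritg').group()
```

'gya'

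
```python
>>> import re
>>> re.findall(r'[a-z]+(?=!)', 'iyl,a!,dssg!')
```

Because the assertion is zero-width, the text it checks is not consumed and won't appear in the result.
With no groups in the pattern, `findall` gives back each whole match — 2 here.

['a', 'dssg']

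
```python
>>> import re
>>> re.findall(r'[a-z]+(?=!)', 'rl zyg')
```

Since nothing is captured, `findall` lists the 0 matched substrings directly.
Nothing in the string satisfies the pattern, so the list is empty.

[]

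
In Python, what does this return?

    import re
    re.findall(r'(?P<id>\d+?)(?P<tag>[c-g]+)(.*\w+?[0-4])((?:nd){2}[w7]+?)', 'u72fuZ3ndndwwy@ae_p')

[('72', 'f', 'uZ3', 'ndndw')]

This matches one or more of a digit (lazy) (captured as 'id'); then one or more of a character in [c-g] (captured as 'tag'); then zero or more of any character, then one or more of a word character (lazy), then a character in [0-4] (captured); then the literal 'nd' repeated 2 times, then one or more of one of [w7] (lazy) (captured).
Lazy quantifiers expand one character at a time until the remainder of the pattern can match.
Matches: at [1:12] match '72fuZ3ndndw', groups = ('72', 'f', 'uZ3', 'ndndw').
`findall` packs the 4 group values into a tuple for every match.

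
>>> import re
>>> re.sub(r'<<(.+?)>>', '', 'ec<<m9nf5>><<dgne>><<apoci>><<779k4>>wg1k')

Each match is replaced by ''.

'ecwg1k'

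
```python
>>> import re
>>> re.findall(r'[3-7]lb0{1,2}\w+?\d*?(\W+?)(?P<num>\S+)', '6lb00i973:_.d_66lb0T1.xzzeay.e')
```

This matches a character in [3-7], then the literal 'lb', then 1 to 2 of a literal '0'; then one or more of a word character (lazy), then zero or more of a digit (lazy); then one or more of a non-word character (lazy) (captured); then one or more of a non-whitespace character (captured as 'num').
Matches: at [0:30] match '6lb00i973:_.d_66lb0T1.xzzeay.e', groups = (':', '_.d_66lb0T1.xzzeay.e').
`findall` packs the 2 group values into a tuple for every match.

[(':', '_.d_66lb0T1.xzzeay.e')]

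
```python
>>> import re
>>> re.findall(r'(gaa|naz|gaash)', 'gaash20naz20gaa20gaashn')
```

['gaa', 'naz', 'gaa', 'gaa']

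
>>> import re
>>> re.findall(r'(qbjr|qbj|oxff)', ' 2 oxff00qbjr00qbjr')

['oxff', 'qbjr', 'qbjr']

Alternation tries branches left to right and keeps the first one that lets the overall match succeed at that position.
One capturing group, so `findall` returns just the captured substring from each match — 3 in all.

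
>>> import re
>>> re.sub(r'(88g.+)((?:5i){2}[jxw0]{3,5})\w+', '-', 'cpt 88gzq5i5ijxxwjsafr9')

'cpt -'

Pattern: the literal '88g', then one or more of any character (captured); then the literal '5i' repeated 2 times, then 3 to 5 of one of [jxw0] (captured); then one or more of a word character.
Each match is replaced by '-'.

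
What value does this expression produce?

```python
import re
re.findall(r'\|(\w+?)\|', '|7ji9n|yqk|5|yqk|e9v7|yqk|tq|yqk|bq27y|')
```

['7ji9n', '5', 'e9v7', 'tq', 'bq27y']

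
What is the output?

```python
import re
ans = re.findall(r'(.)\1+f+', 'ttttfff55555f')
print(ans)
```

The backreference `\1` re-matches whatever the first group consumed, character for character.
One capturing group, so `findall` returns just the captured substring from each match — 2 in all.

['t', '5']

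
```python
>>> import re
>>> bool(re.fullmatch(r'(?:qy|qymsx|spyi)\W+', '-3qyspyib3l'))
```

`fullmatch` succeeds only if the pattern covers the string from start to end.
Here there's no way to consume every character, so the call returns None, and `bool(None)` is False.

False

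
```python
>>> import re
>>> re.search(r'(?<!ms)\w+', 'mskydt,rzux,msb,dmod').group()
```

'mskydt'

`(?!…)`/`(?<!…)` only lets a position through if the neighbouring text does NOT match; no characters are consumed.
The match spans [0:6] → 'mskydt'.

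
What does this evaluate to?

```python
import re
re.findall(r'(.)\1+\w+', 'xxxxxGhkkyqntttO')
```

A backreference is literal: `\1` must see the identical characters the first group matched.
`findall` collects group 1 from the one match (1 total).

['x']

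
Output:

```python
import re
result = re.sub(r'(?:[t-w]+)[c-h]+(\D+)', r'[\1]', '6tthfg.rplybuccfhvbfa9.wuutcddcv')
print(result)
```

6[.rplybuccfhvbfa]9.[v]

The pattern matches one or more of a character in [t-w] (non-capturing group); then one or more of a character in [c-h]; then one or more of a non-digit (captured).
Matches: at [1:21] → 'tthfg.rplybuccfhvbfa'; at [23:32] → 'wuutcddcv'.
Each match is replaced using the text its own group 1 captured.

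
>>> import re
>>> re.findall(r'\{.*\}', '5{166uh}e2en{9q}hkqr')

Scanning left to right: at [1:16] → '{166uh}e2en{9q}'.
`findall` yields the raw match text (1 of them) because the pattern has no groups.

['{166uh}e2en{9q}']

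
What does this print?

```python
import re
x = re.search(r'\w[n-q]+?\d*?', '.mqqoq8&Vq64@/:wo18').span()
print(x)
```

(1, 3)

This matches a word character; then one or more of a character in [n-q] (lazy), then zero or more of a digit (lazy).
A non-greedy quantifier consumes as few characters as it can — just enough that the remainder of the pattern still matches from where it stops; whatever follows it matches normally.
`re.search` scans for the first position where the pattern succeeds.
The match spans [1:3] → 'mq'.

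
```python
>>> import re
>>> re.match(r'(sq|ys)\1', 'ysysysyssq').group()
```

`\1` is not a pattern — it's the concrete string captured by group 1, re-applied verbatim.
`re.match` won't scan ahead — the pattern has to work from the very first character.
The match spans [0:4] → 'ysys'.
Captured: group 1 = 'ys'.

'ysys'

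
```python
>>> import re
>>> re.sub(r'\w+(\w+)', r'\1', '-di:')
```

The pattern matches one or more of a word character; then one or more of a word character (captured).
Matches: at [1:3] → 'di'.
The replacement refers to a captured group, so each match is rewritten using its own captured text.

'-i:'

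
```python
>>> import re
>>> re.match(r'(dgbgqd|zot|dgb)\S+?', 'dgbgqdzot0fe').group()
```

Alternation isn't longest-match — the leftmost alternative that fits at this position is chosen.
With `match`, the pattern is implicitly anchored at the beginning.
The match spans [0:7] → 'dgbgqdz'.
Captured: group 1 = 'dgbgqd'.

'dgbgqdz'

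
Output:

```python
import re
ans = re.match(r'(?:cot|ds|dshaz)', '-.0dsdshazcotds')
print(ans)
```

None

`re.match` won't scan ahead — the pattern has to work from the very first character.
Here position 0 doesn't satisfy it, so the call returns None.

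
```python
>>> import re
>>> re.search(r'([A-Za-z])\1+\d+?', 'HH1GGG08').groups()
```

A backreference is literal: `\1` must see the identical characters the first group matched.
`re.search` scans for the first position where the pattern succeeds.
The match spans [0:3] → 'HH1'.
Captured: group 1 = 'H'.

('H',)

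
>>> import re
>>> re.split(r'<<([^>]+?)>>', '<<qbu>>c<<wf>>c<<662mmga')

['', 'qbu', 'c', 'wf', 'c<<662mmga']

Matches to split on: at [0:7] → '<<qbu>>'; at [8:14] → '<<wf>>'.
The group in the pattern means `split` returns the separators' captures alongside the pieces.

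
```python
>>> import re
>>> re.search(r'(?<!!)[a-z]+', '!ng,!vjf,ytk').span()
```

(2, 3)

Because the assertion is negative and zero-width, positions next to the forbidden text are skipped.
`re.search` scans for the first position where the pattern succeeds.
The match spans [2:3] → 'g'.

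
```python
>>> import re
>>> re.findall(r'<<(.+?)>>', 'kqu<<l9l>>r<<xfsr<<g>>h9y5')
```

Scanning left to right: at [3:10] match '<<l9l>>', group 1 = 'l9l'; at [11:22] match '<<xfsr<<g>>', group 1 = 'xfsr<<g'.
With a single group, `findall` returns only what that group captured — 2 items.

['l9l', 'xfsr<<g']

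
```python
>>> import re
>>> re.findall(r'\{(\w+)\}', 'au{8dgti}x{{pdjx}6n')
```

['8dgti', 'pdjx']

Matches: at [2:9] match '{8dgti}', group 1 = '8dgti'; at [11:17] match '{pdjx}', group 1 = 'pdjx'.
Because there's exactly one group, `findall` drops the full match and keeps group 1 from each hit.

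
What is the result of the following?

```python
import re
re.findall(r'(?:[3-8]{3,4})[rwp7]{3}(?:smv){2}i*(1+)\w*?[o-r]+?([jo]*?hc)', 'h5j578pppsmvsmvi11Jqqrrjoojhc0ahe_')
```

[('11', 'joojhc')]

Pattern: 3 to 4 of a character in [3-8] (non-capturing group); then exactly 3 of one of [rwp7], then the literal 'smv' repeated 2 times, then zero or more of a literal 'i'; then one or more of a literal '1' (captured); then zero or more of a word character (lazy), then one or more of a character in [o-r] (lazy); then zero or more of one of [jo] (lazy), then the literal 'hc' (captured).
A non-greedy quantifier consumes as few characters as it can — just enough that the remainder of the pattern still matches from where it stops; whatever follows it matches normally.
Scanning left to right: at [3:29] match '578pppsmvsmvi11Jqqrrjoojhc', groups = ('11', 'joojhc').
2 groups means the one result is a tuple of 2 captured strings — 1 here.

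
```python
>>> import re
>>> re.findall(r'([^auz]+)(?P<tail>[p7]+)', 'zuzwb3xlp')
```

The pattern matches one or more of any character except [auz] (captured); then one or more of one of [p7] (captured as 'tail').
Walking the string: at [3:9] match 'wb3xlp', groups = ('wb3xl', 'p').
With 2 capturing groups, `findall` returns a 2-tuple per match.

[('wb3xl', 'p')]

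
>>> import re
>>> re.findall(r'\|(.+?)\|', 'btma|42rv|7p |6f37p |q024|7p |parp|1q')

['42rv', '6f37p ', '7p ']

Walking the string: at [4:10] match '|42rv|', group 1 = '42rv'; at [13:21] match '|6f37p |', group 1 = '6f37p '; at [25:30] match '|7p |', group 1 = '7p '.
`findall` collects group 1 from each match (3 total).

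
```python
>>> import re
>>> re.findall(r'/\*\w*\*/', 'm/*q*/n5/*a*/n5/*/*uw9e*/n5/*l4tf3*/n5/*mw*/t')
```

Matches: at [1:6] → '/*q*/'; at [8:13] → '/*a*/'; at [17:25] → '/*uw9e*/'; at [27:36] → '/*l4tf3*/'; at [38:44] → '/*mw*/'.
With no groups in the pattern, `findall` gives back each whole match — 5 here.

['/*q*/', '/*a*/', '/*uw9e*/', '/*l4tf3*/', '/*mw*/']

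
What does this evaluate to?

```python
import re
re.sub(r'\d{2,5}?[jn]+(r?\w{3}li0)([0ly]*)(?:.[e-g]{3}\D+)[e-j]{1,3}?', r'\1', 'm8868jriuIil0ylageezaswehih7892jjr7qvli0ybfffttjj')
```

This matches 2 to 5 of a digit (lazy), then one or more of one of [jn]; then optionally a literal 'r', then exactly 3 of a word character, then the literal 'li0' (captured); then zero or more of one of [0ly] (captured); then any character, then exactly 3 of a character in [e-g], then one or more of a non-digit (non-capturing group); then 1 to 3 of a character in [e-j] (lazy).
`\1` in the replacement pulls in group 1's text for each match.

'm8868jriuIil0ylageezaswehihr7qvli0'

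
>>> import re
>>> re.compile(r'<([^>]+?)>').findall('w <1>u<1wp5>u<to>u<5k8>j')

['1', '1wp5', 'to', '5k8']

Walking the string: at [2:5] match '<1>', group 1 = '1'; at [6:12] match '<1wp5>', group 1 = '1wp5'; at [13:17] match '<to>', group 1 = 'to'; at [18:23] match '<5k8>', group 1 = '5k8'.
Because there's exactly one group, `findall` drops the full match and keeps group 1 from each hit.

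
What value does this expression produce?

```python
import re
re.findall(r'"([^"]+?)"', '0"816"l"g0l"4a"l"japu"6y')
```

Matches: at [1:6] match '"816"', group 1 = '816'; at [7:12] match '"g0l"', group 1 = 'g0l'; at [14:17] match '"l"', group 1 = 'l'.
One capturing group, so `findall` returns just the captured substring from each match — 3 in all.

['816', 'g0l', 'l']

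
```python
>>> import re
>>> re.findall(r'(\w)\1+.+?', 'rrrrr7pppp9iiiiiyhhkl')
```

['r', 'p', 'i', 'h']

After group 1 captures some text, `\1` only succeeds where that same text appears again.
With a single group, `findall` returns only what that group captured — 4 items.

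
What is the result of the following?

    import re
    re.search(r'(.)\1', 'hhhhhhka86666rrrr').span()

(0, 2)

The backreference `\1` re-matches whatever the first group consumed, character for character.
Unlike `match`, `search` isn't anchored — it looks for the pattern anywhere in the string.
The match spans [0:2] → 'hh'.
Captured: group 1 = 'h'.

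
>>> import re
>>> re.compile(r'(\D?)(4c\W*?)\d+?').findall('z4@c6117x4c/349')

[('x', '4c/')]

This matches optionally a non-digit (captured); then the literal '4c', then zero or more of a non-word character (lazy) (captured); then one or more of a digit (lazy).
2 groups means the one result is a tuple of 2 captured strings — 1 here.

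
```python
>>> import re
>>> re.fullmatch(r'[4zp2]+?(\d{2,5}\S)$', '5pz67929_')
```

None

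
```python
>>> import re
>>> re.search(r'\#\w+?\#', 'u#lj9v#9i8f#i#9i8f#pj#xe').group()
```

'#lj9v#'

Unlike `match`, `search` isn't anchored — it looks for the pattern anywhere in the string.
The match spans [1:7] → '#lj9v#'.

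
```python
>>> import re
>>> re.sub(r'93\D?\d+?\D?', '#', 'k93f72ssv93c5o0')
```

'k#2ssv#0'

Lazy quantifiers expand one character at a time until the remainder of the pattern can match.
`sub` substitutes '#' at each match site.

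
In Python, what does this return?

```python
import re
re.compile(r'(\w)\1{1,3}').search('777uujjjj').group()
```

'777'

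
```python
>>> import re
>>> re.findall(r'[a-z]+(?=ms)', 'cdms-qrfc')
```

The `(?=…)`/`(?<=…)` assertion just peeks at neighbouring text; it doesn't advance the match position.
Scanning left to right: at [0:2] → 'cd'.
Since nothing is captured, `findall` lists the 1 matched substring directly.

['cd']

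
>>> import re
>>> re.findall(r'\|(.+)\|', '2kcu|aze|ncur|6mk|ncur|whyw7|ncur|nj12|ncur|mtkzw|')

Scanning left to right: at [4:50] match '|aze|ncur|6mk|ncur|whyw7|ncur|nj12|ncur|mtkzw|', group 1 = 'aze|ncur|6mk|ncur|whyw7|ncur|nj12|ncur|mtkzw'.
`findall` collects group 1 from the one match (1 total).

['aze|ncur|6mk|ncur|whyw7|ncur|nj12|ncur|mtkzw']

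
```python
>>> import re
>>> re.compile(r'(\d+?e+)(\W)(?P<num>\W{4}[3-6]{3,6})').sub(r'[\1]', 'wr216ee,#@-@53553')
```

The replacement refers to a captured group, so each match is rewritten using its own captured text.

'wr[216ee]'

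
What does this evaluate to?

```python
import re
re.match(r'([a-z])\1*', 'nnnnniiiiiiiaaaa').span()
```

`\1` is not a pattern — it's the concrete string captured by group 1, re-applied verbatim.
`re.match` only tries the pattern at the start of the string.
The match spans [0:5] → 'nnnnn'.
Captured: group 1 = 'n'.

(0, 5)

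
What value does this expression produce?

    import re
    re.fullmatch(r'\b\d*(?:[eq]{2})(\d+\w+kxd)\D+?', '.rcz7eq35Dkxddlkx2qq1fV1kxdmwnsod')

None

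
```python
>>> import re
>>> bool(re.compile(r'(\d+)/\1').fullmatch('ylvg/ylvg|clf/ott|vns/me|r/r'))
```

False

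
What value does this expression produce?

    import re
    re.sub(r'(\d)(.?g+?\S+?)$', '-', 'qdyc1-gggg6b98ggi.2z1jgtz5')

'qdyc-'

The pattern matches a digit (captured); then optionally any character, then one or more of the literal 'g' (lazy), then one or more of a non-whitespace character (lazy) (captured); then anchored at the end.
Matches: at [4:26] → '1-gggg6b98ggi.2z1jgtz5'.
Every occurrence is swapped for '-'.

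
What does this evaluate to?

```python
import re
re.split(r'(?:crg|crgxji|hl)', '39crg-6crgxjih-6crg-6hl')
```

['39', '-6', 'xjih-6', '-6', '']

Alternation isn't longest-match — the leftmost alternative that fits at this position is chosen.
Matches to split on: at [2:5] → 'crg'; at [7:10] → 'crg'; at [16:19] → 'crg'; at [21:23] → 'hl'.
Each match becomes a cut point; 5 segments remain.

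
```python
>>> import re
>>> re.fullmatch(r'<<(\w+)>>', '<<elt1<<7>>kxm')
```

`re.fullmatch` requires the pattern to consume the entire string.
Here the string isn't matched end-to-end, so the call returns None.

None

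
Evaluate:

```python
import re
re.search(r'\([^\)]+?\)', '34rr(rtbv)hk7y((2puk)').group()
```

Unlike `match`, `search` isn't anchored — it looks for the pattern anywhere in the string.
The match spans [4:10] → '(rtbv)'.

'(rtbv)'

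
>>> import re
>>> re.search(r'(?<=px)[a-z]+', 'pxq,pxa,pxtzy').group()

'q'

The `(?=…)`/`(?<=…)` assertion just peeks at neighbouring text; it doesn't advance the match position.
`re.search` scans for the first position where the pattern succeeds.
The match spans [2:3] → 'q'.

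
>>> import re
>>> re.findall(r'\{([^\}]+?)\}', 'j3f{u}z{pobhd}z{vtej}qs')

['u', 'pobhd', 'vtej']

`findall` collects group 1 from each match (3 total).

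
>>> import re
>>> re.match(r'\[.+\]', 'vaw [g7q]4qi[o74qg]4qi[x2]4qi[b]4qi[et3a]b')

With `match`, the pattern is implicitly anchored at the beginning.
Here the string doesn't start with a match, so the call returns None.

None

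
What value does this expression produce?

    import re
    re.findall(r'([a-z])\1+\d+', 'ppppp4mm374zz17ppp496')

['p', 'm', 'z', 'p']

A backreference is literal: `\1` must see the identical characters the first group matched.
`findall` collects group 1 from each match (4 total).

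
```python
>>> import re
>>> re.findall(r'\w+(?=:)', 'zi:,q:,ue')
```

['zi', 'q']

Because the assertion is zero-width, the text it checks is not consumed and won't appear in the result.
No capturing groups, so `findall` returns the 2 full match strings.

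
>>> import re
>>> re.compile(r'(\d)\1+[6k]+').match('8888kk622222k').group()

'8888kk6'

`\1` has to match the exact text group 1 already captured.
`re.match` only tries the pattern at the start of the string.
The match spans [0:7] → '8888kk6'.
Captured: group 1 = '8'.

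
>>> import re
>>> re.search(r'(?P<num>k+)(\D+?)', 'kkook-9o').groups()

The pattern matches one or more of a literal 'k' (captured as 'num'); then one or more of a non-digit (lazy) (captured).
Unlike `match`, `search` isn't anchored — it looks for the pattern anywhere in the string.
The match spans [0:3] → 'kko'.
Captured: group 1 = 'kk', group 2 = 'o'.

('kk', 'o')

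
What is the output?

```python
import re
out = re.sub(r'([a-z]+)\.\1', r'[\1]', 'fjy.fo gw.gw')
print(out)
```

A backreference is literal: `\1` must see the identical characters the first group matched.
Matches: at [7:12] → 'gw.gw'.
`\1` in the replacement pulls in group 1's text for each match.

fjy.fo [gw]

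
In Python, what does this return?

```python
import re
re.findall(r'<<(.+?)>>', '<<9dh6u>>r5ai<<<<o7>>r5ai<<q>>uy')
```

['9dh6u', '<<o7', 'q']

A non-greedy quantifier consumes as few characters as it can — just enough that the remainder of the pattern still matches from where it stops; whatever follows it matches normally.
One capturing group, so `findall` returns just the captured substring from each match — 3 in all.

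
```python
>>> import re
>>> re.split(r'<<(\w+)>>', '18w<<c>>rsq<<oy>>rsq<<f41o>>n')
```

['18w', 'c', 'rsq', 'oy', 'rsq', 'f41o', 'n']

`re.split` interleaves the captured-group text with the surrounding fragments.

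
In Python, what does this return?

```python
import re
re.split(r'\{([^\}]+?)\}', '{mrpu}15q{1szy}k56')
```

['', 'mrpu', '15q', '1szy', 'k56']

Matches to split on: at [0:6] → '{mrpu}'; at [9:15] → '{1szy}'.
With a capturing group present, the delimiter's captured portion is kept in the result list.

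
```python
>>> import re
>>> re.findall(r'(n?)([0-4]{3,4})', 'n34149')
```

[('n', '3414')]

The pattern matches optionally a literal 'n' (captured); then 3 to 4 of a character in [0-4] (captured).
Scanning left to right: at [0:5] match 'n3414', groups = ('n', '3414').
Multiple groups make `findall` return tuples — one 2-tuple for the one match.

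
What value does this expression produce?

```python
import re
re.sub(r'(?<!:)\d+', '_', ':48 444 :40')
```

The negative lookahead/lookbehind blocks any match where the forbidden context is present.
`sub` substitutes '_' at each match site.

':4_ _ :4_'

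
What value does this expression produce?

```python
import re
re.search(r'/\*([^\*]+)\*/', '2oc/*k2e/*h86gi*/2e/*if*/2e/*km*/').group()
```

'/*h86gi*/'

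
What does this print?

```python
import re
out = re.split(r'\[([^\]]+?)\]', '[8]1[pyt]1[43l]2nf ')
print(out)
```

The group in the pattern means `split` returns the separators' captures alongside the pieces.

['', '8', '1', 'pyt', '1', '43l', '2nf ']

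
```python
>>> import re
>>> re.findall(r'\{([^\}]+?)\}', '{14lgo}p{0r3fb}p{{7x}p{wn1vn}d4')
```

With a single group, `findall` returns only what that group captured — 4 items.

['14lgo', '0r3fb', '{7x', 'wn1vn']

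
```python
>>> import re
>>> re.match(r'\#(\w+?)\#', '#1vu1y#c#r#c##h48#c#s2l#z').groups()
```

With `match`, the pattern is implicitly anchored at the beginning.
The match spans [0:7] → '#1vu1y#'.
Captured: group 1 = '1vu1y'.

('1vu1y',)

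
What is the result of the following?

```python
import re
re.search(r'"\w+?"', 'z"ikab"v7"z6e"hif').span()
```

(1, 7)

The match spans [1:7] → '"ikab"'.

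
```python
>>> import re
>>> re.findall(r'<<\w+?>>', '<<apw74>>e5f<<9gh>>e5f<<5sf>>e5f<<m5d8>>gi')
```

['<<apw74>>', '<<9gh>>', '<<5sf>>', '<<m5d8>>']

With no groups in the pattern, `findall` gives back each whole match — 4 here.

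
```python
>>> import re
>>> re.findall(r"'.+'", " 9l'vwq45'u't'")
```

["'vwq45'u't'"]

Scanning left to right: at [3:14] → "'vwq45'u't'".
No capturing groups, so `findall` returns the 1 full match string.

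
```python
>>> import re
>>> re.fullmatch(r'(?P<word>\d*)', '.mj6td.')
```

This matches zero or more of a digit (captured as 'word').
For `fullmatch`, every character of the input must be accounted for by the pattern.
Here the pattern can't cover the whole string, so the call returns None.

None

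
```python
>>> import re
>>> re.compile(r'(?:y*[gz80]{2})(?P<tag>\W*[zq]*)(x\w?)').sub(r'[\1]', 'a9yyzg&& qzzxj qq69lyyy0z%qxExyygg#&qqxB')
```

Pattern: zero or more of a literal 'y', then exactly 2 of one of [gz80] (non-capturing group); then zero or more of a non-word character, then zero or more of one of [zq] (captured as 'tag'); then the literal 'x', then optionally a word character (captured).
Matches: at [2:14] → 'yyzg&& qzzxj'; at [20:29] → 'yyy0z%qxE'; at [30:40] → 'yygg#&qqxB'.
Each match is replaced using the text its own group 1 captured.

'a9[&& qzz] qq69l[%q]x[#&qq]'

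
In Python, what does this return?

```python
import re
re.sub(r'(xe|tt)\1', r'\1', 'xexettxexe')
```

`\1` is not a pattern — it's the concrete string captured by group 1, re-applied verbatim.
Matches: at [0:4] → 'xexe'; at [6:10] → 'xexe'.
`\1` in the replacement pulls in group 1's text for each match.

'xettxe'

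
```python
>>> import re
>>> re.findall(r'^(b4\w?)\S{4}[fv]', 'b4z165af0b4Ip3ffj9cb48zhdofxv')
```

['b4z']

Pattern: anchored at the start of the string; then the literal 'b4', then optionally a word character (captured); then exactly 4 of a non-whitespace character, then one of [fv].
Walking the string: at [0:8] match 'b4z165af', group 1 = 'b4z'.
`findall` collects group 1 from the one match (1 total).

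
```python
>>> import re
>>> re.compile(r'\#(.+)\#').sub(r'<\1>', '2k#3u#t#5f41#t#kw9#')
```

'2k<3u#t#5f41#t#kw9>'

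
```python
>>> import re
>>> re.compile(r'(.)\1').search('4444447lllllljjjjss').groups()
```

('4',)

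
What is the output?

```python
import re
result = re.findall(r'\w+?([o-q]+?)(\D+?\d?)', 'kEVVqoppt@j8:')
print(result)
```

[('q', 'o'), ('p', 't')]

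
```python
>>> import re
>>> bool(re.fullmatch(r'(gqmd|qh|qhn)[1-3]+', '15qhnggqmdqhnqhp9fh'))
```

For `fullmatch`, every character of the input must be accounted for by the pattern.
Here the string isn't matched end-to-end, so the call returns None, and `bool(None)` is False.

False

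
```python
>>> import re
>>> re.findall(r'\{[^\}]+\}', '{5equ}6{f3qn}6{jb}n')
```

Scanning left to right: at [0:6] → '{5equ}'; at [7:13] → '{f3qn}'; at [14:18] → '{jb}'.
No capturing groups, so `findall` returns the 3 full match strings.

['{5equ}', '{f3qn}', '{jb}']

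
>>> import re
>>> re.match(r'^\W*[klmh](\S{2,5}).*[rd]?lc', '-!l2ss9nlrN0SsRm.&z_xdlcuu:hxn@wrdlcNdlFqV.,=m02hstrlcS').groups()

The match spans [0:54] → '-!l2ss9nlrN0SsRm.&z_xdlcuu:hxn@wrdlcNdlFqV.,=m02hstrlc'.
Captured: group 1 = '2ss9n'.

('2ss9n',)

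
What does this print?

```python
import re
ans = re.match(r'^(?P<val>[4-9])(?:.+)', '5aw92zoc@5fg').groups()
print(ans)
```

The pattern matches anchored at the start of the string; then a character in [4-9] (captured as 'val'); then one or more of any character (non-capturing group).
`match` is anchored at position 0; if the pattern doesn't fit there, it returns None.
The match spans [0:12] → '5aw92zoc@5fg'.
Captured: group 1 = '5'.

('5',)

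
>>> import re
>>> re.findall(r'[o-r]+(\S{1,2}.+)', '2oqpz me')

The pattern matches one or more of a character in [o-r]; then 1 to 2 of a non-whitespace character, then one or more of any character (captured).
Scanning left to right: at [1:8] match 'oqpz me', group 1 = 'z me'.
With a single group, `findall` returns only what that group captured — 1 item.

['z me']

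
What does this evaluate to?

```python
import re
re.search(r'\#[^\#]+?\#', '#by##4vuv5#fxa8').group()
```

'#by#'

`re.search` tries every starting position until one works.
The match spans [0:4] → '#by#'.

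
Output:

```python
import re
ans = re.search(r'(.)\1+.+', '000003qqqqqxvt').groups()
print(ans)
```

The match spans [0:14] → '000003qqqqqxvt'.
Captured: group 1 = '0'.

('0',)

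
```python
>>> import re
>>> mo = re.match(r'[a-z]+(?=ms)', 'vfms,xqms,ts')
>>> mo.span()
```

`re.match` won't scan ahead — the pattern has to work from the very first character.
The match spans [0:2] → 'vf'.

(0, 2)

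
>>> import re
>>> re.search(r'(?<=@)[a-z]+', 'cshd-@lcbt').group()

'lcbt'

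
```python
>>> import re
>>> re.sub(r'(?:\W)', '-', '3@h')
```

'3-h'

Pattern: a non-word character (non-capturing group).
Each match is replaced by '-'.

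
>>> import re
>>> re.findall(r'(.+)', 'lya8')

['lya8']

The pattern matches one or more of any character (captured).
Matches: at [0:4] match 'lya8', group 1 = 'lya8'.
With a single group, `findall` returns only what that group captured — 1 item.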